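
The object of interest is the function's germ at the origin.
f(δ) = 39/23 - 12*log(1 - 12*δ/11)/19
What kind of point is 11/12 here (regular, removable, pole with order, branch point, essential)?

The point is a logarithmic branch point.

The term (-12/19)*log(1 - δ/(11/12)) has argument 1 - 11/12/(11/12) = 0 at 11/12: a logarithmic (infinitely-sheeted) branch point; the remaining terms are analytic or single-valued there.


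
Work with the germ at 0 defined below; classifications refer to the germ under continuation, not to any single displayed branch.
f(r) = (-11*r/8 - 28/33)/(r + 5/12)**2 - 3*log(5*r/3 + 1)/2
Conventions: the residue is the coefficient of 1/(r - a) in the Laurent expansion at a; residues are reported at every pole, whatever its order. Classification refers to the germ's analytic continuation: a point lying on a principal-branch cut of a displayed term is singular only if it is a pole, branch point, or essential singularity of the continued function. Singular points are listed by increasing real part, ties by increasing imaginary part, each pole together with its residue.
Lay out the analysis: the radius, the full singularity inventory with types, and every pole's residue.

Denominator factor (r + 5/12)^2: pole of order 2 at -5/12, modulus 5/12.
Branch term (-3/2)*log(1 - r/(-3/5)): its argument vanishes at r = -3/5, a logarithmic branch point, modulus 3/5.
The radius of convergence is the smallest modulus among the singular points: 5/12.
The branch term is analytic at -5/12 and contributes nothing to the residue; only the rational part matters.
At the order-2 pole -5/12 set g(r) = (r - (-5/12))^2*(rational part) = -11*r/8 - 28/33.
Order-2 pole: residue = g'(a); g'(-5/12) = -11/8, so the residue is -11/8.
List the singular points by increasing real part (a conjugate pair: the negative imaginary part first).

Radius of convergence at 0: 5/12.
At -3/5: a logarithmic branch point.
At -5/12: a pole of order 2; residue -11/8.


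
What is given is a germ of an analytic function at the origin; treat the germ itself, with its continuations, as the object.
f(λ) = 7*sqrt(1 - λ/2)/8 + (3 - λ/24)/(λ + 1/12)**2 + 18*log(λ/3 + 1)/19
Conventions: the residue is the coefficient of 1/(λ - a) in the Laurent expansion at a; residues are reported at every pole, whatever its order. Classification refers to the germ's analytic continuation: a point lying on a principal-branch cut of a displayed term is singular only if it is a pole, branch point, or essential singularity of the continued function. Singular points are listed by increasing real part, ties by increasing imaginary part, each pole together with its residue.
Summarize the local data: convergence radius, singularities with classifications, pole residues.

Radius of convergence at 0: 1/12.
At -3: a logarithmic branch point.
At -1/12: a pole of order 2; residue -1/24.
At 2: an algebraic (square-root) branch point.

Denominator factor (λ + 1/12)^2: pole of order 2 at -1/12, modulus 1/12.
Branch term (18/19)*log(1 - λ/(-3)): its argument vanishes at λ = -3, a logarithmic branch point, modulus 3.
Branch term (7/8)*sqrt(1 - λ/(2)): its argument vanishes at λ = 2, a square-root branch point, modulus 2.
The radius of convergence is the smallest modulus among the singular points: 1/12.
The branch terms are analytic at -1/12 and contribute nothing to the residue; only the rational part matters.
At the order-2 pole -1/12 set g(λ) = (λ - (-1/12))^2*(rational part) = 3 - λ/24.
Order-2 pole: residue = g'(a); g'(-1/12) = -1/24, so the residue is -1/24.
List the singular points by increasing real part (a conjugate pair: the negative imaginary part first).


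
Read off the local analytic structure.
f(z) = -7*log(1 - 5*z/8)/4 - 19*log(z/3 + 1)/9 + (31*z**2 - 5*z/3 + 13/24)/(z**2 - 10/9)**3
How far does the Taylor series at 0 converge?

The radius of convergence is (1/3)*sqrt(10).

Denominator factor (z**2 - 10/9)^3: discriminant 40/9, real irrational roots (1/3)*sqrt(10) and -(1/3)*sqrt(10); poles of order 3, moduli (1/3)*sqrt(10) and (1/3)*sqrt(10).
Branch term (-19/9)*log(1 - z/(-3)): its argument vanishes at z = -3, a logarithmic branch point, modulus 3.
Branch term (-7/4)*log(1 - z/(8/5)): its argument vanishes at z = 8/5, a logarithmic branch point, modulus 8/5.
The radius of convergence is the smallest modulus among the singular points: (1/3)*sqrt(10).


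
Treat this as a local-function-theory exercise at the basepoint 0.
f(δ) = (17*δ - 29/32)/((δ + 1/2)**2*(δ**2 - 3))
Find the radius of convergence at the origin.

The radius of convergence is 1/2.

Denominator factor (δ + 1/2)^2: pole of order 2 at -1/2, modulus 1/2.
Denominator factor (δ**2 - 3): discriminant 12, real irrational roots sqrt(3) and -sqrt(3); poles of order 1, moduli sqrt(3) and sqrt(3).
The radius of convergence is the smallest modulus among the singular points: 1/2.


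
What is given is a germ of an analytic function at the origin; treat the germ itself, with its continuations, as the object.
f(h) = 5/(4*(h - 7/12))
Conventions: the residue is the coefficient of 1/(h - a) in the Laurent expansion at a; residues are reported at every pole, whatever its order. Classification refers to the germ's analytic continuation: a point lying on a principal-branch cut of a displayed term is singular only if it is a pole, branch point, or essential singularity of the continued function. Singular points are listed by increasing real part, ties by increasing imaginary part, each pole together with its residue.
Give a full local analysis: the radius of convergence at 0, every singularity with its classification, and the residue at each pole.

Denominator factor (h - 7/12): pole of order 1 at 7/12, modulus 7/12.
The radius of convergence is the smallest modulus among the singular points: 7/12.
At the order-1 pole 7/12 set g(h) = (h - (7/12))*f(h) = 5/4.
Simple pole: residue = g(a) at a = 7/12, which is 5/4.

Radius of convergence at 0: 7/12.
At 7/12: a pole of order 1; residue 5/4.


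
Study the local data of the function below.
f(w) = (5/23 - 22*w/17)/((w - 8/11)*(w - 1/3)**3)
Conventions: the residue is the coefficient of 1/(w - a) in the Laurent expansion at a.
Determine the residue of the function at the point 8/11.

The residue is -10170171/859027.

At the order-1 pole 8/11 set g(w) = (w - (8/11))*f(w) = (5/23 - 22*w/17)/(w - 1/3)**3.
Simple pole: residue = g(a) at a = 8/11, which is -10170171/859027.


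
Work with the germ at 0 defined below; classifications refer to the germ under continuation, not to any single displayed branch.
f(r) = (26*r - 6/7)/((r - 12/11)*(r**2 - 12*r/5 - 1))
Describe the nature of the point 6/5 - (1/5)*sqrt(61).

The denominator factor r**2 - 12*r/5 - 1 vanishes at 6/5 - (1/5)*sqrt(61) and appears to the power 1; the numerator there equals 1062/35 - (26/5)*sqrt(61), nonzero, and no other factor vanishes.
Hence a pole whose order is the multiplicity, 1.

The point is a pole of order 1.


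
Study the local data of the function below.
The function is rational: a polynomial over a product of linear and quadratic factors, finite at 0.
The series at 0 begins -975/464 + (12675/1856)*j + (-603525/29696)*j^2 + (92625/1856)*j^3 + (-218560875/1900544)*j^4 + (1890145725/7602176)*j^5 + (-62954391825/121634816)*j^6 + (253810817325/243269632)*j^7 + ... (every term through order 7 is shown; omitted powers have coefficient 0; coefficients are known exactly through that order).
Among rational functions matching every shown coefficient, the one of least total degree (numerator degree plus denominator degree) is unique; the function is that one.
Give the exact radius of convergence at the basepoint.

The radius of convergence is -7/20 + (3/20)*sqrt(41).

No rational of total degree below 5 reproduces all 8 coefficients; solving the [0/5] Pade equations on them gives f(j) = -26/(29*(j + 2/3)*(j**2 - 7*j/10 - 4/5)**2), whose expansion matches every shown term.
Denominator factor (j + 2/3): pole of order 1 at -2/3, modulus 2/3.
Denominator factor (j**2 - 7*j/10 - 4/5)^2: discriminant 369/100, real irrational roots 7/20 + (3/20)*sqrt(41) and 7/20 - (3/20)*sqrt(41); poles of order 2, moduli 7/20 + (3/20)*sqrt(41) and -7/20 + (3/20)*sqrt(41).
The radius of convergence is the smallest modulus among the singular points: -7/20 + (3/20)*sqrt(41).


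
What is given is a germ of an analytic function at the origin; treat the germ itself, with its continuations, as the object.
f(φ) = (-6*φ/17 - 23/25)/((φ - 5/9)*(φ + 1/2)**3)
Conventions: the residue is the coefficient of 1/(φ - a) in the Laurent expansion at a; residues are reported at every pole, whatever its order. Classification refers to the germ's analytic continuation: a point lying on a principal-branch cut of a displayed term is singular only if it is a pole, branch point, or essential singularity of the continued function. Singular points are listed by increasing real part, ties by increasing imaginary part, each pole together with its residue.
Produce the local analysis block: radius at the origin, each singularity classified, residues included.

Radius of convergence at 0: 1/2.
At -1/2: a pole of order 3; residue 2766312/2915075.
At 5/9: a pole of order 1; residue -2766312/2915075.

Denominator factor (φ - 5/9): pole of order 1 at 5/9, modulus 5/9.
Denominator factor (φ + 1/2)^3: pole of order 3 at -1/2, modulus 1/2.
The radius of convergence is the smallest modulus among the singular points: 1/2.
At the order-3 pole -1/2 set g(φ) = (φ - (-1/2))^3*f(φ) = (-6*φ/17 - 23/25)/(φ - 5/9).
Order-3 pole: residue = g''(a)/2; g''(-1/2) = 5532624/2915075, so the residue is 2766312/2915075.
At the order-1 pole 5/9 set g(φ) = (φ - (5/9))*f(φ) = (-6*φ/17 - 23/25)/(φ + 1/2)**3.
Simple pole: residue = g(a) at a = 5/9, which is -2766312/2915075.
List the singular points by increasing real part (a conjugate pair: the negative imaginary part first).


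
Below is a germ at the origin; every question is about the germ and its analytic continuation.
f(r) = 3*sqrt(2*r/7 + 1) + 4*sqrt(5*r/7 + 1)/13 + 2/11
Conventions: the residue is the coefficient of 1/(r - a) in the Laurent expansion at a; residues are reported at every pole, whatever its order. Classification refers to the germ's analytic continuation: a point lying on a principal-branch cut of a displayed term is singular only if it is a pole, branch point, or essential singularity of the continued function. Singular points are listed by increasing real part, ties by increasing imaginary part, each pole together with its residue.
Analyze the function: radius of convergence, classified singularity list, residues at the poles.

Branch term (3)*sqrt(1 - r/(-7/2)): its argument vanishes at r = -7/2, a square-root branch point, modulus 7/2.
Branch term (4/13)*sqrt(1 - r/(-7/5)): its argument vanishes at r = -7/5, a square-root branch point, modulus 7/5.
The radius of convergence is the smallest modulus among the singular points: 7/5.
List the singular points by increasing real part (a conjugate pair: the negative imaginary part first).

Radius of convergence at 0: 7/5.
At -7/2: an algebraic (square-root) branch point.
At -7/5: an algebraic (square-root) branch point.


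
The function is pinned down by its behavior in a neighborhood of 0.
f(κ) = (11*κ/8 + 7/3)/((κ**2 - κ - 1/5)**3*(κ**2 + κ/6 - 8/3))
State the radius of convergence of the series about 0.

The radius of convergence is -1/2 + (3/10)*sqrt(5).

Denominator factor (κ**2 - κ - 1/5)^3: discriminant 9/5, real irrational roots 1/2 + (3/10)*sqrt(5) and 1/2 - (3/10)*sqrt(5); poles of order 3, moduli 1/2 + (3/10)*sqrt(5) and -1/2 + (3/10)*sqrt(5).
Denominator factor (κ**2 + κ/6 - 8/3): discriminant 385/36, real irrational roots -1/12 + (1/12)*sqrt(385) and -1/12 - (1/12)*sqrt(385); poles of order 1, moduli -1/12 + (1/12)*sqrt(385) and 1/12 + (1/12)*sqrt(385).
The radius of convergence is the smallest modulus among the singular points: -1/2 + (3/10)*sqrt(5).


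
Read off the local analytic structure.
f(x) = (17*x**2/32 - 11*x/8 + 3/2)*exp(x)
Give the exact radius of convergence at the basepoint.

The factor exp(x) is entire and contributes no finite singular point.
The polynomial part has no poles.
No finite singular points: the Taylor series at 0 converges everywhere.

The radius of convergence is infinite.


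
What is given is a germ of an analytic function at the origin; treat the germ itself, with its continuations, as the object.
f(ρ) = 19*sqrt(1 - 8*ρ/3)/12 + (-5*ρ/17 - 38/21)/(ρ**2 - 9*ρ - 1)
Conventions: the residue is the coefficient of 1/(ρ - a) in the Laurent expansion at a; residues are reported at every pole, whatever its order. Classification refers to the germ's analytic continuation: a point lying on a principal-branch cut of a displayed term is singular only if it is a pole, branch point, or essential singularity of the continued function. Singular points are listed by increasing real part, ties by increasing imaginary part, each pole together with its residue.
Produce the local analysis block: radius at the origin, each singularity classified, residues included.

Denominator factor (ρ**2 - 9*ρ - 1): discriminant 85, real irrational roots 9/2 + (1/2)*sqrt(85) and 9/2 - (1/2)*sqrt(85); poles of order 1, moduli 9/2 + (1/2)*sqrt(85) and -9/2 + (1/2)*sqrt(85).
Branch term (19/12)*sqrt(1 - ρ/(3/8)): its argument vanishes at ρ = 3/8, a square-root branch point, modulus 3/8.
The radius of convergence is the smallest modulus among the singular points: -9/2 + (1/2)*sqrt(85).
The branch term is analytic at 9/2 - (1/2)*sqrt(85) and contributes nothing to the residue; only the rational part matters.
The factor ρ**2 - 9*ρ - 1 splits as (ρ - a)(ρ - a') with a = 9/2 - (1/2)*sqrt(85), a' = 9/2 + (1/2)*sqrt(85). At the order-1 pole a set g(ρ) = (ρ - a)*(rational part) = [-5*ρ/17 - 38/21] / (ρ - a').
Simple pole: residue = g(a) at a = 9/2 - (1/2)*sqrt(85), which is -5/34 + (2237/60690)*sqrt(85).
The branch term is analytic at 9/2 + (1/2)*sqrt(85) and contributes nothing to the residue; only the rational part matters.
The factor ρ**2 - 9*ρ - 1 splits as (ρ - a)(ρ - a') with a = 9/2 + (1/2)*sqrt(85), a' = 9/2 - (1/2)*sqrt(85). At the order-1 pole a set g(ρ) = (ρ - a)*(rational part) = [-5*ρ/17 - 38/21] / (ρ - a').
Simple pole: residue = g(a) at a = 9/2 + (1/2)*sqrt(85), which is -5/34 - (2237/60690)*sqrt(85).
List the singular points by increasing real part (a conjugate pair: the negative imaginary part first).

Radius of convergence at 0: -9/2 + (1/2)*sqrt(85).
At 9/2 - (1/2)*sqrt(85): a pole of order 1; residue -5/34 + (2237/60690)*sqrt(85).
At 3/8: an algebraic (square-root) branch point.
At 9/2 + (1/2)*sqrt(85): a pole of order 1; residue -5/34 - (2237/60690)*sqrt(85).


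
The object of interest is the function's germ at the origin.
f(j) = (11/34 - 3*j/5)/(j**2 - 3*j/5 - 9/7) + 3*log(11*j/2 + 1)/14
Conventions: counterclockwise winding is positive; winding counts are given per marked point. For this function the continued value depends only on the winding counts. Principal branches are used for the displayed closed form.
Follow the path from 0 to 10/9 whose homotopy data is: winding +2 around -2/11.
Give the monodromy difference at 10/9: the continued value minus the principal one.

Continued minus principal equals (6/7)*pi*i.

The rational part is single-valued and drops out of the difference; each branch term changes only by its own monodromy.
(3/14)*log(1 - j/(-2/11)): each positive loop around -2/11 adds 2*pi*i to the log, so winding +2 contributes (3/14)*(2)*2*pi*i = (6/7)*pi*i.
Summing the contributions at j = 10/9 gives (6/7)*pi*i.


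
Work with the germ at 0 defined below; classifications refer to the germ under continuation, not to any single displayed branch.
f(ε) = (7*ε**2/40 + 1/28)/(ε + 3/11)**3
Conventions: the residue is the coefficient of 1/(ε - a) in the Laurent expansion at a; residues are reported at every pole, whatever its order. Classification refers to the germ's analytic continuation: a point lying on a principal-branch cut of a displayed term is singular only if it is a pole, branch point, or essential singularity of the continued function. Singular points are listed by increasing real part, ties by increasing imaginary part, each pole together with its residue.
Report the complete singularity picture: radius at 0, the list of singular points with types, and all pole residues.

Denominator factor (ε + 3/11)^3: pole of order 3 at -3/11, modulus 3/11.
The radius of convergence is the smallest modulus among the singular points: 3/11.
At the order-3 pole -3/11 set g(ε) = (ε - (-3/11))^3*f(ε) = 7*ε**2/40 + 1/28.
Order-3 pole: residue = g''(a)/2; g''(-3/11) = 7/20, so the residue is 7/40.

Radius of convergence at 0: 3/11.
At -3/11: a pole of order 3; residue 7/40.


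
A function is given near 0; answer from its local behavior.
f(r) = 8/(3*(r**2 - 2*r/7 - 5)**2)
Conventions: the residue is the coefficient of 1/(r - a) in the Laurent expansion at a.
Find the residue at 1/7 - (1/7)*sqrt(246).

The factor r**2 - 2*r/7 - 5 splits as (r - a)(r - a') with a = 1/7 - (1/7)*sqrt(246), a' = 1/7 + (1/7)*sqrt(246). At the order-2 pole a set g(r) = (r - a)^2*f(r) = [8/3] / (r - a')^2.
Order-2 pole: residue = g'(a); g'(1/7 - (1/7)*sqrt(246)) = (343/90774)*sqrt(246), so the residue is (343/90774)*sqrt(246).

The residue is (343/90774)*sqrt(246).


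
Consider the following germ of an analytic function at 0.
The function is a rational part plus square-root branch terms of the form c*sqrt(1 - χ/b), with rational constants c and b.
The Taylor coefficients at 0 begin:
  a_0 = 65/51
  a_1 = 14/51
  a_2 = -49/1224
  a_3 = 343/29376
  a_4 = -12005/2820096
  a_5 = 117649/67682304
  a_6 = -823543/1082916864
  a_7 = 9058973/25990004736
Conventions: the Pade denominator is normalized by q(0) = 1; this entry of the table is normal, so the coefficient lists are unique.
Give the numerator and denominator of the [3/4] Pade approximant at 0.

Taylor coefficients needed (read off): a_0 = 65/51, a_1 = 14/51, a_2 = -49/1224, a_3 = 343/29376, a_4 = -12005/2820096, a_5 = 117649/67682304, a_6 = -823543/1082916864, a_7 = 9058973/25990004736.
Write the denominator as Q(χ) = 1 + q1*χ + q2*χ^2 + q3*χ^3 + q4*χ^4. Requiring Q*f - P = O(χ^8) with deg P <= 3 kills the coefficients of χ^4..χ^7 in Q*f:
  χ^4: a_4 + q1*a_3 + q2*a_2 + q3*a_1 + q4*a_0 = 0, i.e. -12005/2820096 + (343/29376)*q1 + (-49/1224)*q2 + (14/51)*q3 + (65/51)*q4 = 0.
  χ^5: a_5 + q1*a_4 + q2*a_3 + q3*a_2 + q4*a_1 = 0, i.e. 117649/67682304 + (-12005/2820096)*q1 + (343/29376)*q2 + (-49/1224)*q3 + (14/51)*q4 = 0.
  χ^6: a_6 + q1*a_5 + q2*a_4 + q3*a_3 + q4*a_2 = 0, i.e. -823543/1082916864 + (117649/67682304)*q1 + (-12005/2820096)*q2 + (343/29376)*q3 + (-49/1224)*q4 = 0.
  χ^7: a_7 + q1*a_6 + q2*a_5 + q3*a_4 + q4*a_3 = 0, i.e. 9058973/25990004736 + (-823543/1082916864)*q1 + (117649/67682304)*q2 + (-12005/2820096)*q3 + (343/29376)*q4 = 0.
Solving this linear system: q1 = 2359/2824, q2 = 74725/406656, q3 = 71687/9759744, q4 = -2401/19519488.
The numerator is Q*f truncated at degree 3: P0 = a_0 = 65/51; P1 = a_1 + q1*a_0 = 192871/144024; P2 = a_2 + q1*a_1 + q2*a_0 = 8782613/20739456; P3 = a_3 + q1*a_2 + q2*a_1 + q3*a_0 = 18933943/497746944.

The Pade approximant has numerator coefficients [65/51, 192871/144024, 8782613/20739456, 18933943/497746944]; denominator coefficients [1, 2359/2824, 74725/406656, 71687/9759744, -2401/19519488].


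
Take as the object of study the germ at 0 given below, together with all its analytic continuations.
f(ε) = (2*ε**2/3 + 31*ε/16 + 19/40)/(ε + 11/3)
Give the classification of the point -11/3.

The point is a pole of order 1.

The denominator factor ε + 11/3 vanishes at -11/3 and appears to the power 1; the numerator there equals 5041/2160, nonzero, and no other factor vanishes.
Hence a pole whose order is the multiplicity, 1.


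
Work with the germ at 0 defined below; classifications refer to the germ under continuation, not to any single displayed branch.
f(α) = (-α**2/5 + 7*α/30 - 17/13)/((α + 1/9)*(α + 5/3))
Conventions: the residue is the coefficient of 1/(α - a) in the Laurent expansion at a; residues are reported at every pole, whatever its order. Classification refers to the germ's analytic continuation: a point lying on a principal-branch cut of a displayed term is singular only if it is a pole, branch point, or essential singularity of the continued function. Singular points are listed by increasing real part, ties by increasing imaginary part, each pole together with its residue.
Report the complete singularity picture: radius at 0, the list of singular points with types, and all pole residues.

Denominator factor (α + 1/9): pole of order 1 at -1/9, modulus 1/9.
Denominator factor (α + 5/3): pole of order 1 at -5/3, modulus 5/3.
The radius of convergence is the smallest modulus among the singular points: 1/9.
At the order-1 pole -5/3 set g(α) = (α - (-5/3))*f(α) = (-α**2/5 + 7*α/30 - 17/13)/(α + 1/9).
Simple pole: residue = g(a) at a = -5/3, which is 527/364.
At the order-1 pole -1/9 set g(α) = (α - (-1/9))*f(α) = (-α**2/5 + 7*α/30 - 17/13)/(α + 5/3).
Simple pole: residue = g(a) at a = -1/9, which is -14069/16380.
List the singular points by increasing real part (a conjugate pair: the negative imaginary part first).

Radius of convergence at 0: 1/9.
At -5/3: a pole of order 1; residue 527/364.
At -1/9: a pole of order 1; residue -14069/16380.


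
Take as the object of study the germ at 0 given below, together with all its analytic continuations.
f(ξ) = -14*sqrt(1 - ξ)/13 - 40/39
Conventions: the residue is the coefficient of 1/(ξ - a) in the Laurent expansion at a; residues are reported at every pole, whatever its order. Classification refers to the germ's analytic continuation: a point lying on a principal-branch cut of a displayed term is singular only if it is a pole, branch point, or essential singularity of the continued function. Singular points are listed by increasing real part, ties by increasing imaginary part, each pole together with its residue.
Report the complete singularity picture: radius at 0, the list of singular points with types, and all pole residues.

Radius of convergence at 0: 1.
At 1: an algebraic (square-root) branch point.

Branch term (-14/13)*sqrt(1 - ξ/(1)): its argument vanishes at ξ = 1, a square-root branch point, modulus 1.
The radius of convergence is the smallest modulus among the singular points: 1.


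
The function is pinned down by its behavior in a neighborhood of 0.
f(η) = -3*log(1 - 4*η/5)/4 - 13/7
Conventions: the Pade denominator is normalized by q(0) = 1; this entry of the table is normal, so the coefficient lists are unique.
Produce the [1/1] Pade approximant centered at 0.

Taylor coefficients needed (expand at 0): a_0 = -13/7, a_1 = 3/5, a_2 = 6/25.
Write the denominator as Q(η) = 1 + q1*η. Requiring Q*f - P = O(η^3) with deg P <= 1 kills the coefficients of η^2..η^2 in Q*f:
  η^2: a_2 + q1*a_1 = 0, i.e. 6/25 + (3/5)*q1 = 0.
Solving this linear system: q1 = -2/5.
The numerator is Q*f truncated at degree 1: P0 = a_0 = -13/7; P1 = a_1 + q1*a_0 = 47/35.

The Pade approximant has numerator coefficients [-13/7, 47/35]; denominator coefficients [1, -2/5].


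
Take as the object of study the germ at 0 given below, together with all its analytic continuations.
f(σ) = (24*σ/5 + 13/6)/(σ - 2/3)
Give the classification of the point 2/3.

The denominator factor σ - 2/3 vanishes at 2/3 and appears to the power 1; the numerator there equals 161/30, nonzero, and no other factor vanishes.
Hence a pole whose order is the multiplicity, 1.

The point is a pole of order 1.


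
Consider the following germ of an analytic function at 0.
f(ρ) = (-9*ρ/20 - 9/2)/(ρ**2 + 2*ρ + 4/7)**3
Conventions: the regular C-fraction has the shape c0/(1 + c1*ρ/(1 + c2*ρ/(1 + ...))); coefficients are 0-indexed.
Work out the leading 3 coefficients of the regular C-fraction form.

The regular C-fraction coefficients are [-3087/128, 52/5, -256/65].

Taylor coefficients (expand at 0): a_0 = -3087/128, a_1 = 40131/160, a_2 = -64827/40.
c0 = a_0 = -3087/128. Peel one level at a time: if S = 1 + c*ρ/S' with S'(0) = 1, then c is the ρ-coefficient of S and S' = c*ρ/(S - 1).
S_1 = c0/f = 1 + (52/5)*ρ + (1024/25)*ρ^2 + ...; c1 = 52/5.
S_2 = c1*ρ/(S_1 - 1) = 1 + (-256/65)*ρ + ...; c2 = -256/65.


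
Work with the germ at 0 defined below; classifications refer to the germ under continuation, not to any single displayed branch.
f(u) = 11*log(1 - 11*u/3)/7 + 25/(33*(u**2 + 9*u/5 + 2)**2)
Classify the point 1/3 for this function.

Denominator factors: u**2 + 9*u/5 + 2 = 122/45 at u = 1/3 — none vanishes.
Branch term log(1 - u/(3/11)): argument at 1/3 is -2/9, nonzero, so 1/3 is not its branch point (a point on a principal cut is still regular for the continued germ).
So the germ continues analytically to 1/3.

The point is a regular point.


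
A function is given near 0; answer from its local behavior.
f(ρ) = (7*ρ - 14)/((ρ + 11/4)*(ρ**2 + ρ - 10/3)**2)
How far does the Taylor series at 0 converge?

Denominator factor (ρ + 11/4): pole of order 1 at -11/4, modulus 11/4.
Denominator factor (ρ**2 + ρ - 10/3)^2: discriminant 43/3, real irrational roots -1/2 + (1/6)*sqrt(129) and -1/2 - (1/6)*sqrt(129); poles of order 2, moduli -1/2 + (1/6)*sqrt(129) and 1/2 + (1/6)*sqrt(129).
The radius of convergence is the smallest modulus among the singular points: -1/2 + (1/6)*sqrt(129).

The radius of convergence is -1/2 + (1/6)*sqrt(129).


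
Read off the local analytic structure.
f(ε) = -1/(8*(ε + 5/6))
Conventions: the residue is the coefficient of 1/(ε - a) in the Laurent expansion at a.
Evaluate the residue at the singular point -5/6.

The residue is -1/8.

At the order-1 pole -5/6 set g(ε) = (ε - (-5/6))*f(ε) = -1/8.
Simple pole: residue = g(a) at a = -5/6, which is -1/8.


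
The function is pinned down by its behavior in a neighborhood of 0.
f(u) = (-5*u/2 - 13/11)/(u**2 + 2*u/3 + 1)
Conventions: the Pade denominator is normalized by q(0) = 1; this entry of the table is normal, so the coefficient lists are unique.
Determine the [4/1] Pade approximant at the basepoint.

The Pade approximant has numerator coefficients [-13/11, -57701/23837, 123645/95348, 74187/47674, -222561/95348]; denominator coefficients [1, 7795/13002].

Taylor coefficients needed (expand at 0): a_0 = -13/11, a_1 = -113/66, a_2 = 230/99, a_3 = 97/594, a_4 = -197/81, a_5 = 7795/5346.
Write the denominator as Q(u) = 1 + q1*u. Requiring Q*f - P = O(u^6) with deg P <= 4 kills the coefficients of u^5..u^5 in Q*f:
  u^5: a_5 + q1*a_4 = 0, i.e. 7795/5346 + (-197/81)*q1 = 0.
Solving this linear system: q1 = 7795/13002.
The numerator is Q*f truncated at degree 4: P0 = a_0 = -13/11; P1 = a_1 + q1*a_0 = -57701/23837; P2 = a_2 + q1*a_1 = 123645/95348; P3 = a_3 + q1*a_2 = 74187/47674; P4 = a_4 + q1*a_3 = -222561/95348.


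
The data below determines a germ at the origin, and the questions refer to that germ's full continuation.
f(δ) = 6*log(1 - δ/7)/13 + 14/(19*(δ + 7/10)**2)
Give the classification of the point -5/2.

The point is a regular point.

Denominator factors: δ + 7/10 = -9/5 at δ = -5/2 — none vanishes.
Branch term log(1 - δ/(7)): argument at -5/2 is 19/14, nonzero, so -5/2 is not its branch point (a point on a principal cut is still regular for the continued germ).
So the germ continues analytically to -5/2.


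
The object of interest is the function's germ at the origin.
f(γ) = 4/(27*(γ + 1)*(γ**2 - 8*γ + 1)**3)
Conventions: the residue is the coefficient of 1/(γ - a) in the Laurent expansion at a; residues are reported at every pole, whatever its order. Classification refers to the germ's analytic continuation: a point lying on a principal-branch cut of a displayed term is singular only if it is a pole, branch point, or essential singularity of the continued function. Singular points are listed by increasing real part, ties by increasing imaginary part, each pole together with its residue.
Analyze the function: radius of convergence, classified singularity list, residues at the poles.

Denominator factor (γ**2 - 8*γ + 1)^3: discriminant 60, real irrational roots 4 + sqrt(15) and 4 - sqrt(15); poles of order 3, moduli 4 + sqrt(15) and 4 - sqrt(15).
Denominator factor (γ + 1): pole of order 1 at -1, modulus 1.
The radius of convergence is the smallest modulus among the singular points: 4 - sqrt(15).
At the order-1 pole -1 set g(γ) = (γ - (-1))*f(γ) = 4/(27*(γ**2 - 8*γ + 1)**3).
Simple pole: residue = g(a) at a = -1, which is 1/6750.
The factor γ**2 - 8*γ + 1 splits as (γ - a)(γ - a') with a = 4 - sqrt(15), a' = 4 + sqrt(15). At the order-3 pole a set g(γ) = (γ - a)^3*f(γ) = [4/(27*(γ + 1))] / (γ - a')^3.
Order-3 pole: residue = g''(a)/2; g''(4 - sqrt(15)) = -1/6750 - (1/24300)*sqrt(15), so the residue is -1/13500 - (1/48600)*sqrt(15).
The factor γ**2 - 8*γ + 1 splits as (γ - a)(γ - a') with a = 4 + sqrt(15), a' = 4 - sqrt(15). At the order-3 pole a set g(γ) = (γ - a)^3*f(γ) = [4/(27*(γ + 1))] / (γ - a')^3.
Order-3 pole: residue = g''(a)/2; g''(4 + sqrt(15)) = -1/6750 + (1/24300)*sqrt(15), so the residue is -1/13500 + (1/48600)*sqrt(15).
List the singular points by increasing real part (a conjugate pair: the negative imaginary part first).

Radius of convergence at 0: 4 - sqrt(15).
At -1: a pole of order 1; residue 1/6750.
At 4 - sqrt(15): a pole of order 3; residue -1/13500 - (1/48600)*sqrt(15).
At 4 + sqrt(15): a pole of order 3; residue -1/13500 + (1/48600)*sqrt(15).


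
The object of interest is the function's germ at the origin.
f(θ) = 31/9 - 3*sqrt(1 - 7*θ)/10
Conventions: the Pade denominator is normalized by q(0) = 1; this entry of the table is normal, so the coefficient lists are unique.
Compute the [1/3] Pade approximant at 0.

Taylor coefficients needed (expand at 0): a_0 = 283/90, a_1 = 21/20, a_2 = 147/80, a_3 = 1029/160, a_4 = 7203/256.
Write the denominator as Q(θ) = 1 + q1*θ + q2*θ^2 + q3*θ^3. Requiring Q*f - P = O(θ^5) with deg P <= 1 kills the coefficients of θ^2..θ^4 in Q*f:
  θ^2: a_2 + q1*a_1 + q2*a_0 = 0, i.e. 147/80 + (21/20)*q1 + (283/90)*q2 = 0.
  θ^3: a_3 + q1*a_2 + q2*a_1 + q3*a_0 = 0, i.e. 1029/160 + (147/80)*q1 + (21/20)*q2 + (283/90)*q3 = 0.
  θ^4: a_4 + q1*a_3 + q2*a_2 + q3*a_1 = 0, i.e. 7203/256 + (1029/160)*q1 + (147/80)*q2 + (21/20)*q3 = 0.
Solving this linear system: q1 = -500521/106024, q2 = 210357/212048, q3 = 324135/848192.
The numerator is Q*f truncated at degree 1: P0 = a_0 = 283/90; P1 = a_1 + q1*a_0 = -26325635/1908432.

The Pade approximant has numerator coefficients [283/90, -26325635/1908432]; denominator coefficients [1, -500521/106024, 210357/212048, 324135/848192].


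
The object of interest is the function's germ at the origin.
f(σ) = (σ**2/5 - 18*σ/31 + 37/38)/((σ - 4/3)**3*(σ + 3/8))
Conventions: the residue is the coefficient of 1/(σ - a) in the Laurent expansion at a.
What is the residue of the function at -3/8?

At the order-1 pole -3/8 set g(σ) = (σ - (-3/8))*f(σ) = (σ**2/5 - 18*σ/31 + 37/38)/(σ - 4/3)**3.
Simple pole: residue = g(a) at a = -3/8, which is -49649976/202972345.

The residue is -49649976/202972345.


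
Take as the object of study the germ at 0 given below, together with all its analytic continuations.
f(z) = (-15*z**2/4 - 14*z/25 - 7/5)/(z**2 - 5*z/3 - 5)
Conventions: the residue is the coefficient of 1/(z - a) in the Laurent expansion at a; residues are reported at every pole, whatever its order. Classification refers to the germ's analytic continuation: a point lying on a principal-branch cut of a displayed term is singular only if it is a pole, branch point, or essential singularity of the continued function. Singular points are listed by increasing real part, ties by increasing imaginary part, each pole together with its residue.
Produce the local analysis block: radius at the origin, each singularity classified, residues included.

Radius of convergence at 0: -5/6 + (1/6)*sqrt(205).
At 5/6 - (1/6)*sqrt(205): a pole of order 1; residue -681/200 + (3099/8200)*sqrt(205).
At 5/6 + (1/6)*sqrt(205): a pole of order 1; residue -681/200 - (3099/8200)*sqrt(205).

Denominator factor (z**2 - 5*z/3 - 5): discriminant 205/9, real irrational roots 5/6 + (1/6)*sqrt(205) and 5/6 - (1/6)*sqrt(205); poles of order 1, moduli 5/6 + (1/6)*sqrt(205) and -5/6 + (1/6)*sqrt(205).
The radius of convergence is the smallest modulus among the singular points: -5/6 + (1/6)*sqrt(205).
The factor z**2 - 5*z/3 - 5 splits as (z - a)(z - a') with a = 5/6 - (1/6)*sqrt(205), a' = 5/6 + (1/6)*sqrt(205). At the order-1 pole a set g(z) = (z - a)*f(z) = [-15*z**2/4 - 14*z/25 - 7/5] / (z - a').
Simple pole: residue = g(a) at a = 5/6 - (1/6)*sqrt(205), which is -681/200 + (3099/8200)*sqrt(205).
The factor z**2 - 5*z/3 - 5 splits as (z - a)(z - a') with a = 5/6 + (1/6)*sqrt(205), a' = 5/6 - (1/6)*sqrt(205). At the order-1 pole a set g(z) = (z - a)*f(z) = [-15*z**2/4 - 14*z/25 - 7/5] / (z - a').
Simple pole: residue = g(a) at a = 5/6 + (1/6)*sqrt(205), which is -681/200 - (3099/8200)*sqrt(205).
List the singular points by increasing real part (a conjugate pair: the negative imaginary part first).


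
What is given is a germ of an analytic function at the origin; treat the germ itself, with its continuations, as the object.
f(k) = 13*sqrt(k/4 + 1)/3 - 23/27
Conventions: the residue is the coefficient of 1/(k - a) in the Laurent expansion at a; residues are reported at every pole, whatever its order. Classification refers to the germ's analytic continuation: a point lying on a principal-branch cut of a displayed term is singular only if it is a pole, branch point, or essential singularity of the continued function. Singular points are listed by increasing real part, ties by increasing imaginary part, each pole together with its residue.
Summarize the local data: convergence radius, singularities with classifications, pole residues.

Radius of convergence at 0: 4.
At -4: an algebraic (square-root) branch point.

Branch term (13/3)*sqrt(1 - k/(-4)): its argument vanishes at k = -4, a square-root branch point, modulus 4.
The radius of convergence is the smallest modulus among the singular points: 4.


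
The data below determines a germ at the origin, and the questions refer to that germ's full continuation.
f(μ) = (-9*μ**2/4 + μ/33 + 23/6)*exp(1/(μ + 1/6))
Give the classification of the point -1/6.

The point is an essential singularity.

The exponent 1/(μ - (-1/6)) has a pole at -1/6, so exp(1/(μ - (-1/6))) takes every nonzero value near it: an essential singularity (not a pole of any order).


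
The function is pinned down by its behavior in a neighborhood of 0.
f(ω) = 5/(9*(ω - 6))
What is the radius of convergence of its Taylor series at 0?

The radius of convergence is 6.

Denominator factor (ω - 6): pole of order 1 at 6, modulus 6.
The radius of convergence is the smallest modulus among the singular points: 6.


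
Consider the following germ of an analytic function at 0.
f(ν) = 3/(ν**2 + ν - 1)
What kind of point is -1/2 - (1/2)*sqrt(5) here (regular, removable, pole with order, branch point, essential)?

The denominator factor ν**2 + ν - 1 vanishes at -1/2 - (1/2)*sqrt(5) and appears to the power 1; the numerator there equals 3, nonzero, and no other factor vanishes.
Hence a pole whose order is the multiplicity, 1.

The point is a pole of order 1.


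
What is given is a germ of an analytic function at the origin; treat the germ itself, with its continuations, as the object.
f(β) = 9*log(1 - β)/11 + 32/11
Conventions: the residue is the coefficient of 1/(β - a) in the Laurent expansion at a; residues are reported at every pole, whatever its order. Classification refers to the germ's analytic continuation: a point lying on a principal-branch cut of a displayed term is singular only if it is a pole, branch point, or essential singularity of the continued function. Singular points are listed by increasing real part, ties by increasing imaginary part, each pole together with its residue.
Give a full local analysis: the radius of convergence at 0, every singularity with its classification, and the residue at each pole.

Radius of convergence at 0: 1.
At 1: a logarithmic branch point.

Branch term (9/11)*log(1 - β/(1)): its argument vanishes at β = 1, a logarithmic branch point, modulus 1.
The radius of convergence is the smallest modulus among the singular points: 1.


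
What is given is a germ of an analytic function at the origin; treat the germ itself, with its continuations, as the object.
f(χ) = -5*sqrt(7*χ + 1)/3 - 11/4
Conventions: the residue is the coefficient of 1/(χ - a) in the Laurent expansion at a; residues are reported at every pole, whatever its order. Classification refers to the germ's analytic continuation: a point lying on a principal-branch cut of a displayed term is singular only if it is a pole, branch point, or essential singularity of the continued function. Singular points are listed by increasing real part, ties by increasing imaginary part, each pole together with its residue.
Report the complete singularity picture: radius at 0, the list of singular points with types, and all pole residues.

Branch term (-5/3)*sqrt(1 - χ/(-1/7)): its argument vanishes at χ = -1/7, a square-root branch point, modulus 1/7.
The radius of convergence is the smallest modulus among the singular points: 1/7.

Radius of convergence at 0: 1/7.
At -1/7: an algebraic (square-root) branch point.


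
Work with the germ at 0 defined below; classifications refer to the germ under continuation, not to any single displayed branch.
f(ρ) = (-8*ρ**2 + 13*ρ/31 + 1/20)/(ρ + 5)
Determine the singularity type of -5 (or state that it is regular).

The denominator factor ρ + 5 vanishes at -5 and appears to the power 1; the numerator there equals -125269/620, nonzero, and no other factor vanishes.
Hence a pole whose order is the multiplicity, 1.

The point is a pole of order 1.


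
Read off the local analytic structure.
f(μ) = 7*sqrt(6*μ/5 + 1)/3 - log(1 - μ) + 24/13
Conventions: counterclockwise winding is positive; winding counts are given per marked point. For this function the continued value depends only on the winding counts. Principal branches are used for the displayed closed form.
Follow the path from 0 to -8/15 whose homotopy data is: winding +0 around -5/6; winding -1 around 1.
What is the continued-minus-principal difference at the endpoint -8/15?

Continued minus principal equals (2)*pi*i.

The rational part is single-valued and drops out of the difference; each branch term changes only by its own monodromy.
(-1)*log(1 - μ/(1)): each positive loop around 1 adds 2*pi*i to the log, so winding -1 contributes (-1)*(-1)*2*pi*i = (2)*pi*i.
(7/3)*sqrt(1 - μ/(-5/6)): winding +0 is even, the square root returns to the same sheet, contribution 0.
Summing the contributions at μ = -8/15 gives (2)*pi*i.


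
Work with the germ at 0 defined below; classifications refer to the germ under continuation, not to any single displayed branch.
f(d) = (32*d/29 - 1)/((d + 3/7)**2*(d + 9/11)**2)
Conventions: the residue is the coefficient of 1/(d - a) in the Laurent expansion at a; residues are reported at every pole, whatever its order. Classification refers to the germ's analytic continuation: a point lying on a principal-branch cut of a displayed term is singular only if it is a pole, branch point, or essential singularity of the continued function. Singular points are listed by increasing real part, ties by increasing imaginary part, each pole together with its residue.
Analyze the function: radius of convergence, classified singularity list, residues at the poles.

Denominator factor (d + 9/11)^2: pole of order 2 at -9/11, modulus 9/11.
Denominator factor (d + 3/7)^2: pole of order 2 at -3/7, modulus 3/7.
The radius of convergence is the smallest modulus among the singular points: 3/7.
At the order-2 pole -9/11 set g(d) = (d - (-9/11))^2*f(d) = (32*d/29 - 1)/(d + 3/7)**2.
Order-2 pole: residue = g'(a); g'(-9/11) = -22346401/391500, so the residue is -22346401/391500.
At the order-2 pole -3/7 set g(d) = (d - (-3/7))^2*f(d) = (32*d/29 - 1)/(d + 9/11)**2.
Order-2 pole: residue = g'(a); g'(-3/7) = 22346401/391500, so the residue is 22346401/391500.
List the singular points by increasing real part (a conjugate pair: the negative imaginary part first).

Radius of convergence at 0: 3/7.
At -9/11: a pole of order 2; residue -22346401/391500.
At -3/7: a pole of order 2; residue 22346401/391500.
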